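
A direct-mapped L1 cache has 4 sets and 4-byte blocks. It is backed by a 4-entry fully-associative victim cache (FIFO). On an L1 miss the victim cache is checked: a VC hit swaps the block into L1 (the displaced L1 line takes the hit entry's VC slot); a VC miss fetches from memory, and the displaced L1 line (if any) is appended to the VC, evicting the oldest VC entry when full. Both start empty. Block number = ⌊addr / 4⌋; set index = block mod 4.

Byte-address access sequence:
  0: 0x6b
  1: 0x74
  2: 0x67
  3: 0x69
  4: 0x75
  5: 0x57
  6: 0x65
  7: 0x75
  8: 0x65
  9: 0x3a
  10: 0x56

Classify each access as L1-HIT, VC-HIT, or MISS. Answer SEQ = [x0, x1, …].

0: 0x6b (blk 26, set 2) → MISS  vc=[]
1: 0x74 (blk 29, set 1) → MISS  vc=[]
2: 0x67 (blk 25, set 1) → MISS  vc=[29]
3: 0x69 (blk 26, set 2) → L1-HIT  vc=[29]
4: 0x75 (blk 29, set 1) → VC-HIT  vc=[25]
5: 0x57 (blk 21, set 1) → MISS  vc=[25, 29]
6: 0x65 (blk 25, set 1) → VC-HIT  vc=[21, 29]
7: 0x75 (blk 29, set 1) → VC-HIT  vc=[21, 25]
8: 0x65 (blk 25, set 1) → VC-HIT  vc=[21, 29]
9: 0x3a (blk 14, set 2) → MISS  vc=[21, 29, 26]
10: 0x56 (blk 21, set 1) → VC-HIT  vc=[25, 29, 26]

SEQ = [MISS, MISS, MISS, L1-HIT, VC-HIT, MISS, VC-HIT, VC-HIT, VC-HIT, MISS, VC-HIT]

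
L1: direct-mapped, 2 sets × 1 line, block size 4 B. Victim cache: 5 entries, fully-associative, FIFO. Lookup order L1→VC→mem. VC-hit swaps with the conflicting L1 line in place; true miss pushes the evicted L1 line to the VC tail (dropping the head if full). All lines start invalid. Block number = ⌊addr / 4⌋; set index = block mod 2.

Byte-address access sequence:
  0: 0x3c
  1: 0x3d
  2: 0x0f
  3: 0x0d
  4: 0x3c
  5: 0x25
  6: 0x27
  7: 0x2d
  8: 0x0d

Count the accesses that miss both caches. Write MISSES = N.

#0 0x3c→b15/s1 MISS; vc=[]
#1 0x3d→b15/s1 L1-HIT; vc=[]
#2 0xf→b3/s1 MISS; vc=[15]
#3 0xd→b3/s1 L1-HIT; vc=[15]
#4 0x3c→b15/s1 VC-HIT; vc=[3]
#5 0x25→b9/s1 MISS; vc=[3,15]
#6 0x27→b9/s1 L1-HIT; vc=[3,15]
#7 0x2d→b11/s1 MISS; vc=[3,15,9]
#8 0xd→b3/s1 VC-HIT; vc=[11,15,9]

MISSES = 4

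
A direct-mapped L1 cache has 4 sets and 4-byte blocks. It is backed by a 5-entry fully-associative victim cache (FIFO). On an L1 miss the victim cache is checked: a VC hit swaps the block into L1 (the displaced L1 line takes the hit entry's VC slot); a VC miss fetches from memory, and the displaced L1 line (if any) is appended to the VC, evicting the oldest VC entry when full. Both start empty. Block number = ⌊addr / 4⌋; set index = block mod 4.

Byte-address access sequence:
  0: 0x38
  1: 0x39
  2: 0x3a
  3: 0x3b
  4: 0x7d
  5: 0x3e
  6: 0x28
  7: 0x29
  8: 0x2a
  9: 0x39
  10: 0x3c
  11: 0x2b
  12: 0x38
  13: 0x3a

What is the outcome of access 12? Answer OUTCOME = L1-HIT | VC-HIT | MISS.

OUTCOME = VC-HIT

#0 0x38→b14/s2 MISS; vc=[]
#1 0x39→b14/s2 L1-HIT; vc=[]
#2 0x3a→b14/s2 L1-HIT; vc=[]
#3 0x3b→b14/s2 L1-HIT; vc=[]
#4 0x7d→b31/s3 MISS; vc=[]
#5 0x3e→b15/s3 MISS; vc=[31]
#6 0x28→b10/s2 MISS; vc=[31,14]
#7 0x29→b10/s2 L1-HIT; vc=[31,14]
#8 0x2a→b10/s2 L1-HIT; vc=[31,14]
#9 0x39→b14/s2 VC-HIT; vc=[31,10]
#10 0x3c→b15/s3 L1-HIT; vc=[31,10]
#11 0x2b→b10/s2 VC-HIT; vc=[31,14]
#12 0x38→b14/s2 VC-HIT; vc=[31,10]
#13 0x3a→b14/s2 L1-HIT; vc=[31,10]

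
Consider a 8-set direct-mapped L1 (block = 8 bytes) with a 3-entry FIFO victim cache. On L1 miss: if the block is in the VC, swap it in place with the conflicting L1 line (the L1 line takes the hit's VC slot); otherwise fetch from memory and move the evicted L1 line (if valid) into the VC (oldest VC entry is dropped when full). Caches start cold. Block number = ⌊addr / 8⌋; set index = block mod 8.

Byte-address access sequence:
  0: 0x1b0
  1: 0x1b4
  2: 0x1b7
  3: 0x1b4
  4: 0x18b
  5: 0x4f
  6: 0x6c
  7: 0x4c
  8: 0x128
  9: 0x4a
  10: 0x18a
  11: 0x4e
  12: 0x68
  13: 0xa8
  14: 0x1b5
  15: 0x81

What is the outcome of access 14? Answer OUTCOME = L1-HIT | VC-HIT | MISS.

OUTCOME = L1-HIT

  [0] addr=0x1b0 blk=54 s=6: MISS | VC []
  [1] addr=0x1b4 blk=54 s=6: L1-HIT | VC []
  [2] addr=0x1b7 blk=54 s=6: L1-HIT | VC []
  [3] addr=0x1b4 blk=54 s=6: L1-HIT | VC []
  [4] addr=0x18b blk=49 s=1: MISS | VC []
  [5] addr=0x4f blk=9 s=1: MISS | VC [49]
  [6] addr=0x6c blk=13 s=5: MISS | VC [49]
  [7] addr=0x4c blk=9 s=1: L1-HIT | VC [49]
  [8] addr=0x128 blk=37 s=5: MISS | VC [49, 13]
  [9] addr=0x4a blk=9 s=1: L1-HIT | VC [49, 13]
  [10] addr=0x18a blk=49 s=1: VC-HIT | VC [9, 13]
  [11] addr=0x4e blk=9 s=1: VC-HIT | VC [49, 13]
  [12] addr=0x68 blk=13 s=5: VC-HIT | VC [49, 37]
  [13] addr=0xa8 blk=21 s=5: MISS | VC [49, 37, 13]
  [14] addr=0x1b5 blk=54 s=6: L1-HIT | VC [49, 37, 13]
  [15] addr=0x81 blk=16 s=0: MISS | VC [49, 37, 13]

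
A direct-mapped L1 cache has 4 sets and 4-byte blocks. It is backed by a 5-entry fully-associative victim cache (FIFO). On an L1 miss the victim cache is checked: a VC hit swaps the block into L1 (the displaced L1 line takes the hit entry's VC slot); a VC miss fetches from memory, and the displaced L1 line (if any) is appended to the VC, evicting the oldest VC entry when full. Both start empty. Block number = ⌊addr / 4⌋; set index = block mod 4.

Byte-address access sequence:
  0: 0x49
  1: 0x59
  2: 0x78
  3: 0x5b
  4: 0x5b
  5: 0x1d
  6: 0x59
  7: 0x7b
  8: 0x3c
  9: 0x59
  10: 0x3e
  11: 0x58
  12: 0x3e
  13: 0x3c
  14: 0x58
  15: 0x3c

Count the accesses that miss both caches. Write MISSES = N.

#0 0x49→b18/s2 MISS; vc=[]
#1 0x59→b22/s2 MISS; vc=[18]
#2 0x78→b30/s2 MISS; vc=[18,22]
#3 0x5b→b22/s2 VC-HIT; vc=[18,30]
#4 0x5b→b22/s2 L1-HIT; vc=[18,30]
#5 0x1d→b7/s3 MISS; vc=[18,30]
#6 0x59→b22/s2 L1-HIT; vc=[18,30]
#7 0x7b→b30/s2 VC-HIT; vc=[18,22]
#8 0x3c→b15/s3 MISS; vc=[18,22,7]
#9 0x59→b22/s2 VC-HIT; vc=[18,30,7]
#10 0x3e→b15/s3 L1-HIT; vc=[18,30,7]
#11 0x58→b22/s2 L1-HIT; vc=[18,30,7]
#12 0x3e→b15/s3 L1-HIT; vc=[18,30,7]
#13 0x3c→b15/s3 L1-HIT; vc=[18,30,7]
#14 0x58→b22/s2 L1-HIT; vc=[18,30,7]
#15 0x3c→b15/s3 L1-HIT; vc=[18,30,7]

MISSES = 5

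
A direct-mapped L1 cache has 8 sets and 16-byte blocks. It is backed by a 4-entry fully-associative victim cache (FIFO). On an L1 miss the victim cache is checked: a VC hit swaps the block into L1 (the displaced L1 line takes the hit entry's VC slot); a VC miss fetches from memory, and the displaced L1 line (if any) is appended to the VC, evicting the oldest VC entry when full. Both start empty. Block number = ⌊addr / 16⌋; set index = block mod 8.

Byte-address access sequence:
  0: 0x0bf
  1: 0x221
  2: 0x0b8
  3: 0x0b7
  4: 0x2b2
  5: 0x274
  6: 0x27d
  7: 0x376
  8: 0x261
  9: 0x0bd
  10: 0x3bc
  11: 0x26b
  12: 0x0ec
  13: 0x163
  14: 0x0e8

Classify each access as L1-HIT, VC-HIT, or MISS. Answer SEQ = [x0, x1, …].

0: 0xbf (blk 11, set 3) → MISS  vc=[]
1: 0x221 (blk 34, set 2) → MISS  vc=[]
2: 0xb8 (blk 11, set 3) → L1-HIT  vc=[]
3: 0xb7 (blk 11, set 3) → L1-HIT  vc=[]
4: 0x2b2 (blk 43, set 3) → MISS  vc=[11]
5: 0x274 (blk 39, set 7) → MISS  vc=[11]
6: 0x27d (blk 39, set 7) → L1-HIT  vc=[11]
7: 0x376 (blk 55, set 7) → MISS  vc=[11, 39]
8: 0x261 (blk 38, set 6) → MISS  vc=[11, 39]
9: 0xbd (blk 11, set 3) → VC-HIT  vc=[43, 39]
10: 0x3bc (blk 59, set 3) → MISS  vc=[43, 39, 11]
11: 0x26b (blk 38, set 6) → L1-HIT  vc=[43, 39, 11]
12: 0xec (blk 14, set 6) → MISS  vc=[43, 39, 11, 38]
13: 0x163 (blk 22, set 6) → MISS  vc=[39, 11, 38, 14]
14: 0xe8 (blk 14, set 6) → VC-HIT  vc=[39, 11, 38, 22]

SEQ = [MISS, MISS, L1-HIT, L1-HIT, MISS, MISS, L1-HIT, MISS, MISS, VC-HIT, MISS, L1-HIT, MISS, MISS, VC-HIT]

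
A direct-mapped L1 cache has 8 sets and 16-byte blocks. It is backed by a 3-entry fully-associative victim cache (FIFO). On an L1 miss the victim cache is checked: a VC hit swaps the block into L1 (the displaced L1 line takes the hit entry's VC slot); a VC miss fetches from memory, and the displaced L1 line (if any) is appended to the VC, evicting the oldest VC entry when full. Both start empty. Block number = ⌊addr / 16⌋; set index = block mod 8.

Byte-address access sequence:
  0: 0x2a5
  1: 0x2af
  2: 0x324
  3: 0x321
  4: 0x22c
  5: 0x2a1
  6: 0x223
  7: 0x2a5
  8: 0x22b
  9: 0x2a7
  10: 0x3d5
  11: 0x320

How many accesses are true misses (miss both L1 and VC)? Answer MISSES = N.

MISSES = 4

#0 0x2a5→b42/s2 MISS; vc=[]
#1 0x2af→b42/s2 L1-HIT; vc=[]
#2 0x324→b50/s2 MISS; vc=[42]
#3 0x321→b50/s2 L1-HIT; vc=[42]
#4 0x22c→b34/s2 MISS; vc=[42,50]
#5 0x2a1→b42/s2 VC-HIT; vc=[34,50]
#6 0x223→b34/s2 VC-HIT; vc=[42,50]
#7 0x2a5→b42/s2 VC-HIT; vc=[34,50]
#8 0x22b→b34/s2 VC-HIT; vc=[42,50]
#9 0x2a7→b42/s2 VC-HIT; vc=[34,50]
#10 0x3d5→b61/s5 MISS; vc=[34,50]
#11 0x320→b50/s2 VC-HIT; vc=[34,42]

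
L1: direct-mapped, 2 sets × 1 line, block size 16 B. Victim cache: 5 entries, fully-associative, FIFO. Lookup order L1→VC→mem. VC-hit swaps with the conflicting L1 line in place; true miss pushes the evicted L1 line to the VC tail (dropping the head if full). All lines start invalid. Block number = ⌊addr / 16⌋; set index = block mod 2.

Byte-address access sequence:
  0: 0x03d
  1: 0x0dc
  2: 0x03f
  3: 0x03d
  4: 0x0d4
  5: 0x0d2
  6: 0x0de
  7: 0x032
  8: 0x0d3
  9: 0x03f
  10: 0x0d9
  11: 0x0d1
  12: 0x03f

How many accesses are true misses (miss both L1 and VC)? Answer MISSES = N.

#0 0x3d→b3/s1 MISS; vc=[]
#1 0xdc→b13/s1 MISS; vc=[3]
#2 0x3f→b3/s1 VC-HIT; vc=[13]
#3 0x3d→b3/s1 L1-HIT; vc=[13]
#4 0xd4→b13/s1 VC-HIT; vc=[3]
#5 0xd2→b13/s1 L1-HIT; vc=[3]
#6 0xde→b13/s1 L1-HIT; vc=[3]
#7 0x32→b3/s1 VC-HIT; vc=[13]
#8 0xd3→b13/s1 VC-HIT; vc=[3]
#9 0x3f→b3/s1 VC-HIT; vc=[13]
#10 0xd9→b13/s1 VC-HIT; vc=[3]
#11 0xd1→b13/s1 L1-HIT; vc=[3]
#12 0x3f→b3/s1 VC-HIT; vc=[13]

MISSES = 2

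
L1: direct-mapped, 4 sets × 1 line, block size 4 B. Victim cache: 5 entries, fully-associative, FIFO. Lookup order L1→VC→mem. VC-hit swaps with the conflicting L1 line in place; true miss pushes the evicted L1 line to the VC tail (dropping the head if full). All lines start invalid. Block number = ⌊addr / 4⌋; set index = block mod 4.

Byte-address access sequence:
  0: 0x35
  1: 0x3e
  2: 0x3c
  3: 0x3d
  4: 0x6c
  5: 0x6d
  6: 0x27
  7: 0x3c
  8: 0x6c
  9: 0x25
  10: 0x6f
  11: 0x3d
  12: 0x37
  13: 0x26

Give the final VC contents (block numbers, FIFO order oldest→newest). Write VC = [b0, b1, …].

0: 0x35 (blk 13, set 1) → MISS  vc=[]
1: 0x3e (blk 15, set 3) → MISS  vc=[]
2: 0x3c (blk 15, set 3) → L1-HIT  vc=[]
3: 0x3d (blk 15, set 3) → L1-HIT  vc=[]
4: 0x6c (blk 27, set 3) → MISS  vc=[15]
5: 0x6d (blk 27, set 3) → L1-HIT  vc=[15]
6: 0x27 (blk 9, set 1) → MISS  vc=[15, 13]
7: 0x3c (blk 15, set 3) → VC-HIT  vc=[27, 13]
8: 0x6c (blk 27, set 3) → VC-HIT  vc=[15, 13]
9: 0x25 (blk 9, set 1) → L1-HIT  vc=[15, 13]
10: 0x6f (blk 27, set 3) → L1-HIT  vc=[15, 13]
11: 0x3d (blk 15, set 3) → VC-HIT  vc=[27, 13]
12: 0x37 (blk 13, set 1) → VC-HIT  vc=[27, 9]
13: 0x26 (blk 9, set 1) → VC-HIT  vc=[27, 13]

VC = [27, 13]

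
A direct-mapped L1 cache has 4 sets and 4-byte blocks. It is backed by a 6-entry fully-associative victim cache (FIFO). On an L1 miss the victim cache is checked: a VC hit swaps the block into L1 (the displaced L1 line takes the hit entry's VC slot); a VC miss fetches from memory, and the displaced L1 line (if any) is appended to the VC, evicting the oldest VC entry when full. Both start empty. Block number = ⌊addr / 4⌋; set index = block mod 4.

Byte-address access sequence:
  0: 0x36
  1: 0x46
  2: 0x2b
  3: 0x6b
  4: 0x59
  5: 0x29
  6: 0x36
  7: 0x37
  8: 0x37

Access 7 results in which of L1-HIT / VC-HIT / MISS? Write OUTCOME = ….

0: 0x36 (blk 13, set 1) → MISS  vc=[]
1: 0x46 (blk 17, set 1) → MISS  vc=[13]
2: 0x2b (blk 10, set 2) → MISS  vc=[13]
3: 0x6b (blk 26, set 2) → MISS  vc=[13, 10]
4: 0x59 (blk 22, set 2) → MISS  vc=[13, 10, 26]
5: 0x29 (blk 10, set 2) → VC-HIT  vc=[13, 22, 26]
6: 0x36 (blk 13, set 1) → VC-HIT  vc=[17, 22, 26]
7: 0x37 (blk 13, set 1) → L1-HIT  vc=[17, 22, 26]
8: 0x37 (blk 13, set 1) → L1-HIT  vc=[17, 22, 26]

OUTCOME = L1-HIT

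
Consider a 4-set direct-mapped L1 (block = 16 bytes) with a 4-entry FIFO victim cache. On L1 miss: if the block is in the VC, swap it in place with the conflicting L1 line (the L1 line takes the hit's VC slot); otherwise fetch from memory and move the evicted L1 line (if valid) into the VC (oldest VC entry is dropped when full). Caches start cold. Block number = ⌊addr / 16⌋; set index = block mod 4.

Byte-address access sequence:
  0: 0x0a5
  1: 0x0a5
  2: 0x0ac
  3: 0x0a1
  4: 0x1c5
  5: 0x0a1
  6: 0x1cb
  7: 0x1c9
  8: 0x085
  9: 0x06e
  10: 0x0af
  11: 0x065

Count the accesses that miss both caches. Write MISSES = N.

MISSES = 4

0: 0xa5 (blk 10, set 2) → MISS  vc=[]
1: 0xa5 (blk 10, set 2) → L1-HIT  vc=[]
2: 0xac (blk 10, set 2) → L1-HIT  vc=[]
3: 0xa1 (blk 10, set 2) → L1-HIT  vc=[]
4: 0x1c5 (blk 28, set 0) → MISS  vc=[]
5: 0xa1 (blk 10, set 2) → L1-HIT  vc=[]
6: 0x1cb (blk 28, set 0) → L1-HIT  vc=[]
7: 0x1c9 (blk 28, set 0) → L1-HIT  vc=[]
8: 0x85 (blk 8, set 0) → MISS  vc=[28]
9: 0x6e (blk 6, set 2) → MISS  vc=[28, 10]
10: 0xaf (blk 10, set 2) → VC-HIT  vc=[28, 6]
11: 0x65 (blk 6, set 2) → VC-HIT  vc=[28, 10]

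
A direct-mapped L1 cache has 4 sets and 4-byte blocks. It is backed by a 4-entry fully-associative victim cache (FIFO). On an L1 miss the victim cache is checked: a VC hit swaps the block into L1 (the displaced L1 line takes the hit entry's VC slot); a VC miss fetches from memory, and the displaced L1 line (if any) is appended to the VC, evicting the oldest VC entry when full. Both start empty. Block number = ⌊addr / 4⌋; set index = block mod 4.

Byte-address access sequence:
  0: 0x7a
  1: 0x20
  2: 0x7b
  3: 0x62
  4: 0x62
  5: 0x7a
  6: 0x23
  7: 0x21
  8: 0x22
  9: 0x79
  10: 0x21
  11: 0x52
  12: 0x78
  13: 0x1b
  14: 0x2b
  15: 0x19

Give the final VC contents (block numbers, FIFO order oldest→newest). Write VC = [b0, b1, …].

  [0] addr=0x7a blk=30 s=2: MISS | VC []
  [1] addr=0x20 blk=8 s=0: MISS | VC []
  [2] addr=0x7b blk=30 s=2: L1-HIT | VC []
  [3] addr=0x62 blk=24 s=0: MISS | VC [8]
  [4] addr=0x62 blk=24 s=0: L1-HIT | VC [8]
  [5] addr=0x7a blk=30 s=2: L1-HIT | VC [8]
  [6] addr=0x23 blk=8 s=0: VC-HIT | VC [24]
  [7] addr=0x21 blk=8 s=0: L1-HIT | VC [24]
  [8] addr=0x22 blk=8 s=0: L1-HIT | VC [24]
  [9] addr=0x79 blk=30 s=2: L1-HIT | VC [24]
  [10] addr=0x21 blk=8 s=0: L1-HIT | VC [24]
  [11] addr=0x52 blk=20 s=0: MISS | VC [24, 8]
  [12] addr=0x78 blk=30 s=2: L1-HIT | VC [24, 8]
  [13] addr=0x1b blk=6 s=2: MISS | VC [24, 8, 30]
  [14] addr=0x2b blk=10 s=2: MISS | VC [24, 8, 30, 6]
  [15] addr=0x19 blk=6 s=2: VC-HIT | VC [24, 8, 30, 10]

VC = [24, 8, 30, 10]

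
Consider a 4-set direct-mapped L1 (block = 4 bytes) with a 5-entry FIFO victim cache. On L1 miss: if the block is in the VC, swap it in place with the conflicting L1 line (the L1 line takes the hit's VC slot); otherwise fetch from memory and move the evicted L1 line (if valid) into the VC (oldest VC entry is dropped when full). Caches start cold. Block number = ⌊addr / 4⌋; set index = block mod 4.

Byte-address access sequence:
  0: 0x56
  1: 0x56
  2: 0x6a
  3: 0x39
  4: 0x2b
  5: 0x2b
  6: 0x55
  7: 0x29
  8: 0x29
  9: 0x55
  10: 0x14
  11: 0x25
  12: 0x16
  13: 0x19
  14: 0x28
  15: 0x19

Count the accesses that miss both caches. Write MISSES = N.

  [0] addr=0x56 blk=21 s=1: MISS | VC []
  [1] addr=0x56 blk=21 s=1: L1-HIT | VC []
  [2] addr=0x6a blk=26 s=2: MISS | VC []
  [3] addr=0x39 blk=14 s=2: MISS | VC [26]
  [4] addr=0x2b blk=10 s=2: MISS | VC [26, 14]
  [5] addr=0x2b blk=10 s=2: L1-HIT | VC [26, 14]
  [6] addr=0x55 blk=21 s=1: L1-HIT | VC [26, 14]
  [7] addr=0x29 blk=10 s=2: L1-HIT | VC [26, 14]
  [8] addr=0x29 blk=10 s=2: L1-HIT | VC [26, 14]
  [9] addr=0x55 blk=21 s=1: L1-HIT | VC [26, 14]
  [10] addr=0x14 blk=5 s=1: MISS | VC [26, 14, 21]
  [11] addr=0x25 blk=9 s=1: MISS | VC [26, 14, 21, 5]
  [12] addr=0x16 blk=5 s=1: VC-HIT | VC [26, 14, 21, 9]
  [13] addr=0x19 blk=6 s=2: MISS | VC [26, 14, 21, 9, 10]
  [14] addr=0x28 blk=10 s=2: VC-HIT | VC [26, 14, 21, 9, 6]
  [15] addr=0x19 blk=6 s=2: VC-HIT | VC [26, 14, 21, 9, 10]

MISSES = 7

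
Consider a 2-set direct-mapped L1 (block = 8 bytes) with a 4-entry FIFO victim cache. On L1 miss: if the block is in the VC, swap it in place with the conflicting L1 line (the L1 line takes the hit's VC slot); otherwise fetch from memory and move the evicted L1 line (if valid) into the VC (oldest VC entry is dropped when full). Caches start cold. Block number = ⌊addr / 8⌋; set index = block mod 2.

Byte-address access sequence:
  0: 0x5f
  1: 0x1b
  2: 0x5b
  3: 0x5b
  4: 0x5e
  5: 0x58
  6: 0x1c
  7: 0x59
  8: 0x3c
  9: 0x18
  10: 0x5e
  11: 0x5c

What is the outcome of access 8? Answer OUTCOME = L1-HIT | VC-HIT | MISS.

#0 0x5f→b11/s1 MISS; vc=[]
#1 0x1b→b3/s1 MISS; vc=[11]
#2 0x5b→b11/s1 VC-HIT; vc=[3]
#3 0x5b→b11/s1 L1-HIT; vc=[3]
#4 0x5e→b11/s1 L1-HIT; vc=[3]
#5 0x58→b11/s1 L1-HIT; vc=[3]
#6 0x1c→b3/s1 VC-HIT; vc=[11]
#7 0x59→b11/s1 VC-HIT; vc=[3]
#8 0x3c→b7/s1 MISS; vc=[3,11]
#9 0x18→b3/s1 VC-HIT; vc=[7,11]
#10 0x5e→b11/s1 VC-HIT; vc=[7,3]
#11 0x5c→b11/s1 L1-HIT; vc=[7,3]

OUTCOME = MISS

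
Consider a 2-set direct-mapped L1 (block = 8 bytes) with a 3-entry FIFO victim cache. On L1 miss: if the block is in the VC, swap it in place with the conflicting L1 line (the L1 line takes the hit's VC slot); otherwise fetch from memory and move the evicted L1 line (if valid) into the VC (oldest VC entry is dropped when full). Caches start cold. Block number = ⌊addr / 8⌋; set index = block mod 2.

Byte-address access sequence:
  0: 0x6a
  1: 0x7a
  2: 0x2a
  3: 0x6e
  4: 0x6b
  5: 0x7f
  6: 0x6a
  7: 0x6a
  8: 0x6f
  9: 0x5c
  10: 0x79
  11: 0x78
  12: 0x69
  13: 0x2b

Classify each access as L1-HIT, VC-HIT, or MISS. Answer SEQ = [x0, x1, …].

0: 0x6a (blk 13, set 1) → MISS  vc=[]
1: 0x7a (blk 15, set 1) → MISS  vc=[13]
2: 0x2a (blk 5, set 1) → MISS  vc=[13, 15]
3: 0x6e (blk 13, set 1) → VC-HIT  vc=[5, 15]
4: 0x6b (blk 13, set 1) → L1-HIT  vc=[5, 15]
5: 0x7f (blk 15, set 1) → VC-HIT  vc=[5, 13]
6: 0x6a (blk 13, set 1) → VC-HIT  vc=[5, 15]
7: 0x6a (blk 13, set 1) → L1-HIT  vc=[5, 15]
8: 0x6f (blk 13, set 1) → L1-HIT  vc=[5, 15]
9: 0x5c (blk 11, set 1) → MISS  vc=[5, 15, 13]
10: 0x79 (blk 15, set 1) → VC-HIT  vc=[5, 11, 13]
11: 0x78 (blk 15, set 1) → L1-HIT  vc=[5, 11, 13]
12: 0x69 (blk 13, set 1) → VC-HIT  vc=[5, 11, 15]
13: 0x2b (blk 5, set 1) → VC-HIT  vc=[13, 11, 15]

SEQ = [MISS, MISS, MISS, VC-HIT, L1-HIT, VC-HIT, VC-HIT, L1-HIT, L1-HIT, MISS, VC-HIT, L1-HIT, VC-HIT, VC-HIT]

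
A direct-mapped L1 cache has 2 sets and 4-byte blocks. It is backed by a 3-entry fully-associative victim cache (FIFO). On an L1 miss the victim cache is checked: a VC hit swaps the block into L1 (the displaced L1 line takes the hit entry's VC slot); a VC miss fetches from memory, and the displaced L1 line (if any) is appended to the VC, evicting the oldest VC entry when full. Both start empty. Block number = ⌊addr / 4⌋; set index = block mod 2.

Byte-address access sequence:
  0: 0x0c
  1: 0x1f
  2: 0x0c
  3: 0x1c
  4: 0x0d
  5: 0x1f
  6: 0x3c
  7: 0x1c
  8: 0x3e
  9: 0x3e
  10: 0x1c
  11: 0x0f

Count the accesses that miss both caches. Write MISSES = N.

#0 0xc→b3/s1 MISS; vc=[]
#1 0x1f→b7/s1 MISS; vc=[3]
#2 0xc→b3/s1 VC-HIT; vc=[7]
#3 0x1c→b7/s1 VC-HIT; vc=[3]
#4 0xd→b3/s1 VC-HIT; vc=[7]
#5 0x1f→b7/s1 VC-HIT; vc=[3]
#6 0x3c→b15/s1 MISS; vc=[3,7]
#7 0x1c→b7/s1 VC-HIT; vc=[3,15]
#8 0x3e→b15/s1 VC-HIT; vc=[3,7]
#9 0x3e→b15/s1 L1-HIT; vc=[3,7]
#10 0x1c→b7/s1 VC-HIT; vc=[3,15]
#11 0xf→b3/s1 VC-HIT; vc=[7,15]

MISSES = 3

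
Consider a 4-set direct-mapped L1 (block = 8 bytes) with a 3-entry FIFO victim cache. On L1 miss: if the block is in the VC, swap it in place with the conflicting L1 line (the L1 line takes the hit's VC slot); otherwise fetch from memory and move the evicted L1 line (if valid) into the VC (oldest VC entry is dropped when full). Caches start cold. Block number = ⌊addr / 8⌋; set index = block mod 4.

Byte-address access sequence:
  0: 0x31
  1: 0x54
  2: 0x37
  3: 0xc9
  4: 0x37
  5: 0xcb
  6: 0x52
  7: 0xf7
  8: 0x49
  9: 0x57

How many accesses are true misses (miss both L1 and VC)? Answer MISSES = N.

  [0] addr=0x31 blk=6 s=2: MISS | VC []
  [1] addr=0x54 blk=10 s=2: MISS | VC [6]
  [2] addr=0x37 blk=6 s=2: VC-HIT | VC [10]
  [3] addr=0xc9 blk=25 s=1: MISS | VC [10]
  [4] addr=0x37 blk=6 s=2: L1-HIT | VC [10]
  [5] addr=0xcb blk=25 s=1: L1-HIT | VC [10]
  [6] addr=0x52 blk=10 s=2: VC-HIT | VC [6]
  [7] addr=0xf7 blk=30 s=2: MISS | VC [6, 10]
  [8] addr=0x49 blk=9 s=1: MISS | VC [6, 10, 25]
  [9] addr=0x57 blk=10 s=2: VC-HIT | VC [6, 30, 25]

MISSES = 5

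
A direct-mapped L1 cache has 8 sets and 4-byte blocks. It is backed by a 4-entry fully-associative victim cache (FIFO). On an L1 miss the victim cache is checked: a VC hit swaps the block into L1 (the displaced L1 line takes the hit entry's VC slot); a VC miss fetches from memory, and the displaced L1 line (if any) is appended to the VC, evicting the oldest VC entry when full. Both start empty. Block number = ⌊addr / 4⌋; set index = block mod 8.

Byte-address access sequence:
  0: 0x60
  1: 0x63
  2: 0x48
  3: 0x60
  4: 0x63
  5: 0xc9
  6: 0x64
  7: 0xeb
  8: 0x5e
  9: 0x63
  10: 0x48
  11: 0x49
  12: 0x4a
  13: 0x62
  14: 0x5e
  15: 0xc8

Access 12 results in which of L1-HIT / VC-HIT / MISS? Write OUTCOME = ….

OUTCOME = L1-HIT

0: 0x60 (blk 24, set 0) → MISS  vc=[]
1: 0x63 (blk 24, set 0) → L1-HIT  vc=[]
2: 0x48 (blk 18, set 2) → MISS  vc=[]
3: 0x60 (blk 24, set 0) → L1-HIT  vc=[]
4: 0x63 (blk 24, set 0) → L1-HIT  vc=[]
5: 0xc9 (blk 50, set 2) → MISS  vc=[18]
6: 0x64 (blk 25, set 1) → MISS  vc=[18]
7: 0xeb (blk 58, set 2) → MISS  vc=[18, 50]
8: 0x5e (blk 23, set 7) → MISS  vc=[18, 50]
9: 0x63 (blk 24, set 0) → L1-HIT  vc=[18, 50]
10: 0x48 (blk 18, set 2) → VC-HIT  vc=[58, 50]
11: 0x49 (blk 18, set 2) → L1-HIT  vc=[58, 50]
12: 0x4a (blk 18, set 2) → L1-HIT  vc=[58, 50]
13: 0x62 (blk 24, set 0) → L1-HIT  vc=[58, 50]
14: 0x5e (blk 23, set 7) → L1-HIT  vc=[58, 50]
15: 0xc8 (blk 50, set 2) → VC-HIT  vc=[58, 18]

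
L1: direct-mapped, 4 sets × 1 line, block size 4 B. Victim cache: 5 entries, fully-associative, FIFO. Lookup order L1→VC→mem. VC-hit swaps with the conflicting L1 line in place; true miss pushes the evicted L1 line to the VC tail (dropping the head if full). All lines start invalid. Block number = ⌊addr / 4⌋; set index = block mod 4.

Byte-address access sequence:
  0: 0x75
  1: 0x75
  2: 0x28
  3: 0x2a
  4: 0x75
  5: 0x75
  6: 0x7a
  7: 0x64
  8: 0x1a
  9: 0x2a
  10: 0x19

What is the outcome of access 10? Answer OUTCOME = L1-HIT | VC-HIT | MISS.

OUTCOME = VC-HIT

#0 0x75→b29/s1 MISS; vc=[]
#1 0x75→b29/s1 L1-HIT; vc=[]
#2 0x28→b10/s2 MISS; vc=[]
#3 0x2a→b10/s2 L1-HIT; vc=[]
#4 0x75→b29/s1 L1-HIT; vc=[]
#5 0x75→b29/s1 L1-HIT; vc=[]
#6 0x7a→b30/s2 MISS; vc=[10]
#7 0x64→b25/s1 MISS; vc=[10,29]
#8 0x1a→b6/s2 MISS; vc=[10,29,30]
#9 0x2a→b10/s2 VC-HIT; vc=[6,29,30]
#10 0x19→b6/s2 VC-HIT; vc=[10,29,30]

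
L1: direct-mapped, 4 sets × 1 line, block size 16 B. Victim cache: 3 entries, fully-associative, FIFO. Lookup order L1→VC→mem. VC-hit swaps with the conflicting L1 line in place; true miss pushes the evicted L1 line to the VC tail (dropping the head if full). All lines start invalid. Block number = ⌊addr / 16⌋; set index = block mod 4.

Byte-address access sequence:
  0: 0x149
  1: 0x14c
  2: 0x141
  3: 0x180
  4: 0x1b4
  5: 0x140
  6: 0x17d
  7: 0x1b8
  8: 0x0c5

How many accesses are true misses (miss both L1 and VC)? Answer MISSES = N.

MISSES = 5

  [0] addr=0x149 blk=20 s=0: MISS | VC []
  [1] addr=0x14c blk=20 s=0: L1-HIT | VC []
  [2] addr=0x141 blk=20 s=0: L1-HIT | VC []
  [3] addr=0x180 blk=24 s=0: MISS | VC [20]
  [4] addr=0x1b4 blk=27 s=3: MISS | VC [20]
  [5] addr=0x140 blk=20 s=0: VC-HIT | VC [24]
  [6] addr=0x17d blk=23 s=3: MISS | VC [24, 27]
  [7] addr=0x1b8 blk=27 s=3: VC-HIT | VC [24, 23]
  [8] addr=0xc5 blk=12 s=0: MISS | VC [24, 23, 20]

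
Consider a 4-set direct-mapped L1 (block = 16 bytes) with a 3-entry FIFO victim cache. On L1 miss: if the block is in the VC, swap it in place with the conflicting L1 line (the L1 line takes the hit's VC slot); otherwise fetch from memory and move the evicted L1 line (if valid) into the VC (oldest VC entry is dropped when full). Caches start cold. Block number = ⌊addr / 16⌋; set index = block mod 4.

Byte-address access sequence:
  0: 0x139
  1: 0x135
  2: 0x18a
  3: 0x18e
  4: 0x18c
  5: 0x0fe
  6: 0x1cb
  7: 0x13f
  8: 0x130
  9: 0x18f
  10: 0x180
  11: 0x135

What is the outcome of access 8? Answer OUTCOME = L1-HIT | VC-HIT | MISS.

OUTCOME = L1-HIT

#0 0x139→b19/s3 MISS; vc=[]
#1 0x135→b19/s3 L1-HIT; vc=[]
#2 0x18a→b24/s0 MISS; vc=[]
#3 0x18e→b24/s0 L1-HIT; vc=[]
#4 0x18c→b24/s0 L1-HIT; vc=[]
#5 0xfe→b15/s3 MISS; vc=[19]
#6 0x1cb→b28/s0 MISS; vc=[19,24]
#7 0x13f→b19/s3 VC-HIT; vc=[15,24]
#8 0x130→b19/s3 L1-HIT; vc=[15,24]
#9 0x18f→b24/s0 VC-HIT; vc=[15,28]
#10 0x180→b24/s0 L1-HIT; vc=[15,28]
#11 0x135→b19/s3 L1-HIT; vc=[15,28]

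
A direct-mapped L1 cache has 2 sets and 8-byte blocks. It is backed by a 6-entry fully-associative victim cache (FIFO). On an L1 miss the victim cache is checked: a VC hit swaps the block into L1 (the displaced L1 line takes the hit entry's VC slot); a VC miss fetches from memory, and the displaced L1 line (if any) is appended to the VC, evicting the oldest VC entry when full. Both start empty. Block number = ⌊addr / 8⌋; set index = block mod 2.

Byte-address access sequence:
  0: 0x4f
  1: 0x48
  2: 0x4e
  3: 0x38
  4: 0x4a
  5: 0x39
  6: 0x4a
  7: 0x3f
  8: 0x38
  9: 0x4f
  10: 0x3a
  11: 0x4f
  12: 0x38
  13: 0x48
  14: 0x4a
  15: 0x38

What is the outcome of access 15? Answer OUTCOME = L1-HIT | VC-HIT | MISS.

  [0] addr=0x4f blk=9 s=1: MISS | VC []
  [1] addr=0x48 blk=9 s=1: L1-HIT | VC []
  [2] addr=0x4e blk=9 s=1: L1-HIT | VC []
  [3] addr=0x38 blk=7 s=1: MISS | VC [9]
  [4] addr=0x4a blk=9 s=1: VC-HIT | VC [7]
  [5] addr=0x39 blk=7 s=1: VC-HIT | VC [9]
  [6] addr=0x4a blk=9 s=1: VC-HIT | VC [7]
  [7] addr=0x3f blk=7 s=1: VC-HIT | VC [9]
  [8] addr=0x38 blk=7 s=1: L1-HIT | VC [9]
  [9] addr=0x4f blk=9 s=1: VC-HIT | VC [7]
  [10] addr=0x3a blk=7 s=1: VC-HIT | VC [9]
  [11] addr=0x4f blk=9 s=1: VC-HIT | VC [7]
  [12] addr=0x38 blk=7 s=1: VC-HIT | VC [9]
  [13] addr=0x48 blk=9 s=1: VC-HIT | VC [7]
  [14] addr=0x4a blk=9 s=1: L1-HIT | VC [7]
  [15] addr=0x38 blk=7 s=1: VC-HIT | VC [9]

OUTCOME = VC-HIT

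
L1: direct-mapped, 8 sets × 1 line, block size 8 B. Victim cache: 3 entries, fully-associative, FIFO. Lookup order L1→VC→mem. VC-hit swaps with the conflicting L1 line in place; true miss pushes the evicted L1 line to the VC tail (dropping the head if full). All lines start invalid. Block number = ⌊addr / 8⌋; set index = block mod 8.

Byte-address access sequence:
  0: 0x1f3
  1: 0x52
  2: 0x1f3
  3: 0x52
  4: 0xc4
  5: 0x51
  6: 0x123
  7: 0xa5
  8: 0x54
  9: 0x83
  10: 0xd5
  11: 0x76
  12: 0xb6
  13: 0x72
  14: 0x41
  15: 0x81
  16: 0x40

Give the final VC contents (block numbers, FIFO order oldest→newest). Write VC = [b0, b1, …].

VC = [62, 22, 16]

0: 0x1f3 (blk 62, set 6) → MISS  vc=[]
1: 0x52 (blk 10, set 2) → MISS  vc=[]
2: 0x1f3 (blk 62, set 6) → L1-HIT  vc=[]
3: 0x52 (blk 10, set 2) → L1-HIT  vc=[]
4: 0xc4 (blk 24, set 0) → MISS  vc=[]
5: 0x51 (blk 10, set 2) → L1-HIT  vc=[]
6: 0x123 (blk 36, set 4) → MISS  vc=[]
7: 0xa5 (blk 20, set 4) → MISS  vc=[36]
8: 0x54 (blk 10, set 2) → L1-HIT  vc=[36]
9: 0x83 (blk 16, set 0) → MISS  vc=[36, 24]
10: 0xd5 (blk 26, set 2) → MISS  vc=[36, 24, 10]
11: 0x76 (blk 14, set 6) → MISS  vc=[24, 10, 62]
12: 0xb6 (blk 22, set 6) → MISS  vc=[10, 62, 14]
13: 0x72 (blk 14, set 6) → VC-HIT  vc=[10, 62, 22]
14: 0x41 (blk 8, set 0) → MISS  vc=[62, 22, 16]
15: 0x81 (blk 16, set 0) → VC-HIT  vc=[62, 22, 8]
16: 0x40 (blk 8, set 0) → VC-HIT  vc=[62, 22, 16]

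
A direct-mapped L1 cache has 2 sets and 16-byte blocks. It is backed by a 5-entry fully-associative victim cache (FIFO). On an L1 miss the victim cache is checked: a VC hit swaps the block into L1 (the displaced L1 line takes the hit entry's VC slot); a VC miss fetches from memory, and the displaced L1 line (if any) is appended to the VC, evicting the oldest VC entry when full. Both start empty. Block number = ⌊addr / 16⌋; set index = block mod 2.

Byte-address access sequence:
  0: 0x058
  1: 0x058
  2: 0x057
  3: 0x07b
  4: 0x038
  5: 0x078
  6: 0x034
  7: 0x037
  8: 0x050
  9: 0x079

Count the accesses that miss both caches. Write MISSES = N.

0: 0x58 (blk 5, set 1) → MISS  vc=[]
1: 0x58 (blk 5, set 1) → L1-HIT  vc=[]
2: 0x57 (blk 5, set 1) → L1-HIT  vc=[]
3: 0x7b (blk 7, set 1) → MISS  vc=[5]
4: 0x38 (blk 3, set 1) → MISS  vc=[5, 7]
5: 0x78 (blk 7, set 1) → VC-HIT  vc=[5, 3]
6: 0x34 (blk 3, set 1) → VC-HIT  vc=[5, 7]
7: 0x37 (blk 3, set 1) → L1-HIT  vc=[5, 7]
8: 0x50 (blk 5, set 1) → VC-HIT  vc=[3, 7]
9: 0x79 (blk 7, set 1) → VC-HIT  vc=[3, 5]

MISSES = 3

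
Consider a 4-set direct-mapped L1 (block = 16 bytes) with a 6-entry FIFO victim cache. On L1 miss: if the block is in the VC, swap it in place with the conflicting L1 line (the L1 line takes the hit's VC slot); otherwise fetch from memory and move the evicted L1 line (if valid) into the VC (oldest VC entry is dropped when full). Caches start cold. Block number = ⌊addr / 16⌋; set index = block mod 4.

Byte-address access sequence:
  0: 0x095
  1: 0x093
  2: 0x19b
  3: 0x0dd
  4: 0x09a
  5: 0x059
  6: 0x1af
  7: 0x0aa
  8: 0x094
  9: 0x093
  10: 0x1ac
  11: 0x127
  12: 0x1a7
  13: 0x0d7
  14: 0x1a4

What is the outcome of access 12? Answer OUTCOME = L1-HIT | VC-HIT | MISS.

OUTCOME = VC-HIT

#0 0x95→b9/s1 MISS; vc=[]
#1 0x93→b9/s1 L1-HIT; vc=[]
#2 0x19b→b25/s1 MISS; vc=[9]
#3 0xdd→b13/s1 MISS; vc=[9,25]
#4 0x9a→b9/s1 VC-HIT; vc=[13,25]
#5 0x59→b5/s1 MISS; vc=[13,25,9]
#6 0x1af→b26/s2 MISS; vc=[13,25,9]
#7 0xaa→b10/s2 MISS; vc=[13,25,9,26]
#8 0x94→b9/s1 VC-HIT; vc=[13,25,5,26]
#9 0x93→b9/s1 L1-HIT; vc=[13,25,5,26]
#10 0x1ac→b26/s2 VC-HIT; vc=[13,25,5,10]
#11 0x127→b18/s2 MISS; vc=[13,25,5,10,26]
#12 0x1a7→b26/s2 VC-HIT; vc=[13,25,5,10,18]
#13 0xd7→b13/s1 VC-HIT; vc=[9,25,5,10,18]
#14 0x1a4→b26/s2 L1-HIT; vc=[9,25,5,10,18]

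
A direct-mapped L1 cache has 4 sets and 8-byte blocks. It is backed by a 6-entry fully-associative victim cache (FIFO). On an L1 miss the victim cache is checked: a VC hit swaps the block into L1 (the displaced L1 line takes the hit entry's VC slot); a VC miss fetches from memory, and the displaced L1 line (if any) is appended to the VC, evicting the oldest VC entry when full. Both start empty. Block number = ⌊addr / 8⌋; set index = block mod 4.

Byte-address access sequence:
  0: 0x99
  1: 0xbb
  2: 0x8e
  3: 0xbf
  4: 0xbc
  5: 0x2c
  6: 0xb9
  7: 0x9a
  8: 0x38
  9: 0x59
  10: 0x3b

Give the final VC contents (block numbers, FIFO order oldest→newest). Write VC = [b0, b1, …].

  [0] addr=0x99 blk=19 s=3: MISS | VC []
  [1] addr=0xbb blk=23 s=3: MISS | VC [19]
  [2] addr=0x8e blk=17 s=1: MISS | VC [19]
  [3] addr=0xbf blk=23 s=3: L1-HIT | VC [19]
  [4] addr=0xbc blk=23 s=3: L1-HIT | VC [19]
  [5] addr=0x2c blk=5 s=1: MISS | VC [19, 17]
  [6] addr=0xb9 blk=23 s=3: L1-HIT | VC [19, 17]
  [7] addr=0x9a blk=19 s=3: VC-HIT | VC [23, 17]
  [8] addr=0x38 blk=7 s=3: MISS | VC [23, 17, 19]
  [9] addr=0x59 blk=11 s=3: MISS | VC [23, 17, 19, 7]
  [10] addr=0x3b blk=7 s=3: VC-HIT | VC [23, 17, 19, 11]

VC = [23, 17, 19, 11]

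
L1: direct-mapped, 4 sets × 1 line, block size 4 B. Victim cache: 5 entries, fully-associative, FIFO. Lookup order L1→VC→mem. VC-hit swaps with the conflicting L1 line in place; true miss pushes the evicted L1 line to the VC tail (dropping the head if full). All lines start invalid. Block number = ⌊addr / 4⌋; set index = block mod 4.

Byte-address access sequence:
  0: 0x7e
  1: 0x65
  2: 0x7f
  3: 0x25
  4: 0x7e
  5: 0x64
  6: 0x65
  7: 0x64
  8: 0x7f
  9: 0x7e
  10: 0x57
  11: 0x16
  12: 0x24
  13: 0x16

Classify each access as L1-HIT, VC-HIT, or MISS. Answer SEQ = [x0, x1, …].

  [0] addr=0x7e blk=31 s=3: MISS | VC []
  [1] addr=0x65 blk=25 s=1: MISS | VC []
  [2] addr=0x7f blk=31 s=3: L1-HIT | VC []
  [3] addr=0x25 blk=9 s=1: MISS | VC [25]
  [4] addr=0x7e blk=31 s=3: L1-HIT | VC [25]
  [5] addr=0x64 blk=25 s=1: VC-HIT | VC [9]
  [6] addr=0x65 blk=25 s=1: L1-HIT | VC [9]
  [7] addr=0x64 blk=25 s=1: L1-HIT | VC [9]
  [8] addr=0x7f blk=31 s=3: L1-HIT | VC [9]
  [9] addr=0x7e blk=31 s=3: L1-HIT | VC [9]
  [10] addr=0x57 blk=21 s=1: MISS | VC [9, 25]
  [11] addr=0x16 blk=5 s=1: MISS | VC [9, 25, 21]
  [12] addr=0x24 blk=9 s=1: VC-HIT | VC [5, 25, 21]
  [13] addr=0x16 blk=5 s=1: VC-HIT | VC [9, 25, 21]

SEQ = [MISS, MISS, L1-HIT, MISS, L1-HIT, VC-HIT, L1-HIT, L1-HIT, L1-HIT, L1-HIT, MISS, MISS, VC-HIT, VC-HIT]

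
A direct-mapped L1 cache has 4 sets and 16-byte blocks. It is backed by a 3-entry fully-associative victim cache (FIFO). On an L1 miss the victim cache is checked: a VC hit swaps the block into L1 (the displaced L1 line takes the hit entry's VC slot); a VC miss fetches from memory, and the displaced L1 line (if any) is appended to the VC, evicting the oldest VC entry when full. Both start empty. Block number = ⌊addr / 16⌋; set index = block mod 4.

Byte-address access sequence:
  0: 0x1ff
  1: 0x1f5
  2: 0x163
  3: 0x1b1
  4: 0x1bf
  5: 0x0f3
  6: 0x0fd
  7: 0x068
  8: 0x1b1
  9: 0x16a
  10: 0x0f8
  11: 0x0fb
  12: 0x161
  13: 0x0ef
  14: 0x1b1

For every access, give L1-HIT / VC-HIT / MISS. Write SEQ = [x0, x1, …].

SEQ = [MISS, L1-HIT, MISS, MISS, L1-HIT, MISS, L1-HIT, MISS, VC-HIT, VC-HIT, VC-HIT, L1-HIT, L1-HIT, MISS, VC-HIT]

0: 0x1ff (blk 31, set 3) → MISS  vc=[]
1: 0x1f5 (blk 31, set 3) → L1-HIT  vc=[]
2: 0x163 (blk 22, set 2) → MISS  vc=[]
3: 0x1b1 (blk 27, set 3) → MISS  vc=[31]
4: 0x1bf (blk 27, set 3) → L1-HIT  vc=[31]
5: 0xf3 (blk 15, set 3) → MISS  vc=[31, 27]
6: 0xfd (blk 15, set 3) → L1-HIT  vc=[31, 27]
7: 0x68 (blk 6, set 2) → MISS  vc=[31, 27, 22]
8: 0x1b1 (blk 27, set 3) → VC-HIT  vc=[31, 15, 22]
9: 0x16a (blk 22, set 2) → VC-HIT  vc=[31, 15, 6]
10: 0xf8 (blk 15, set 3) → VC-HIT  vc=[31, 27, 6]
11: 0xfb (blk 15, set 3) → L1-HIT  vc=[31, 27, 6]
12: 0x161 (blk 22, set 2) → L1-HIT  vc=[31, 27, 6]
13: 0xef (blk 14, set 2) → MISS  vc=[27, 6, 22]
14: 0x1b1 (blk 27, set 3) → VC-HIT  vc=[15, 6, 22]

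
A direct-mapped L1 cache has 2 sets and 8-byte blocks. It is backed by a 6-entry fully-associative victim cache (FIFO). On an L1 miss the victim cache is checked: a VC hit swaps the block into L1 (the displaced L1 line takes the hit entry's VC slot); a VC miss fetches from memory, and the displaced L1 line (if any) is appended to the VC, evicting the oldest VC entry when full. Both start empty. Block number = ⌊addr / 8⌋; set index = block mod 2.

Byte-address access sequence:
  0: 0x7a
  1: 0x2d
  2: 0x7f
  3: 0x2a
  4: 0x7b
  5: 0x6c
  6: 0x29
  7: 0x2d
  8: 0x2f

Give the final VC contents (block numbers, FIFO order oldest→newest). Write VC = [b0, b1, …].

VC = [13, 15]

  [0] addr=0x7a blk=15 s=1: MISS | VC []
  [1] addr=0x2d blk=5 s=1: MISS | VC [15]
  [2] addr=0x7f blk=15 s=1: VC-HIT | VC [5]
  [3] addr=0x2a blk=5 s=1: VC-HIT | VC [15]
  [4] addr=0x7b blk=15 s=1: VC-HIT | VC [5]
  [5] addr=0x6c blk=13 s=1: MISS | VC [5, 15]
  [6] addr=0x29 blk=5 s=1: VC-HIT | VC [13, 15]
  [7] addr=0x2d blk=5 s=1: L1-HIT | VC [13, 15]
  [8] addr=0x2f blk=5 s=1: L1-HIT | VC [13, 15]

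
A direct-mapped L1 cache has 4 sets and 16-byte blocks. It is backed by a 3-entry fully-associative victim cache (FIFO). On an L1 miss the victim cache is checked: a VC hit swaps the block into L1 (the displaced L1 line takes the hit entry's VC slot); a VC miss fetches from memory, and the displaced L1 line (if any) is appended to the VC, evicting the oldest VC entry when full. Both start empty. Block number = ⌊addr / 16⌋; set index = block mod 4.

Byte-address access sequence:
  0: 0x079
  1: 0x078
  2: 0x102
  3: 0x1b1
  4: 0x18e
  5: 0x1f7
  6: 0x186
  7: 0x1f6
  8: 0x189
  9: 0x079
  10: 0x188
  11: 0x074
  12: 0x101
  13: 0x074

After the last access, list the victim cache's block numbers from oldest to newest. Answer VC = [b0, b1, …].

VC = [31, 24, 27]

0: 0x79 (blk 7, set 3) → MISS  vc=[]
1: 0x78 (blk 7, set 3) → L1-HIT  vc=[]
2: 0x102 (blk 16, set 0) → MISS  vc=[]
3: 0x1b1 (blk 27, set 3) → MISS  vc=[7]
4: 0x18e (blk 24, set 0) → MISS  vc=[7, 16]
5: 0x1f7 (blk 31, set 3) → MISS  vc=[7, 16, 27]
6: 0x186 (blk 24, set 0) → L1-HIT  vc=[7, 16, 27]
7: 0x1f6 (blk 31, set 3) → L1-HIT  vc=[7, 16, 27]
8: 0x189 (blk 24, set 0) → L1-HIT  vc=[7, 16, 27]
9: 0x79 (blk 7, set 3) → VC-HIT  vc=[31, 16, 27]
10: 0x188 (blk 24, set 0) → L1-HIT  vc=[31, 16, 27]
11: 0x74 (blk 7, set 3) → L1-HIT  vc=[31, 16, 27]
12: 0x101 (blk 16, set 0) → VC-HIT  vc=[31, 24, 27]
13: 0x74 (blk 7, set 3) → L1-HIT  vc=[31, 24, 27]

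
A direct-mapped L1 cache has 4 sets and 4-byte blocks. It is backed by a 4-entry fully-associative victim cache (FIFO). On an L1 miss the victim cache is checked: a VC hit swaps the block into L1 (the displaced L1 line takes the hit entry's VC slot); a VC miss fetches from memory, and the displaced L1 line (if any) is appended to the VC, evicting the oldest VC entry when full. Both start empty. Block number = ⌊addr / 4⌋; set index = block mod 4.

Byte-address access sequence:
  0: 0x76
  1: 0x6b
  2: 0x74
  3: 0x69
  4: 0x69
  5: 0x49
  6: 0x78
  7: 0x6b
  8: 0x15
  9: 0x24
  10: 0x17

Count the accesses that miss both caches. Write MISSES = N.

#0 0x76→b29/s1 MISS; vc=[]
#1 0x6b→b26/s2 MISS; vc=[]
#2 0x74→b29/s1 L1-HIT; vc=[]
#3 0x69→b26/s2 L1-HIT; vc=[]
#4 0x69→b26/s2 L1-HIT; vc=[]
#5 0x49→b18/s2 MISS; vc=[26]
#6 0x78→b30/s2 MISS; vc=[26,18]
#7 0x6b→b26/s2 VC-HIT; vc=[30,18]
#8 0x15→b5/s1 MISS; vc=[30,18,29]
#9 0x24→b9/s1 MISS; vc=[30,18,29,5]
#10 0x17→b5/s1 VC-HIT; vc=[30,18,29,9]

MISSES = 6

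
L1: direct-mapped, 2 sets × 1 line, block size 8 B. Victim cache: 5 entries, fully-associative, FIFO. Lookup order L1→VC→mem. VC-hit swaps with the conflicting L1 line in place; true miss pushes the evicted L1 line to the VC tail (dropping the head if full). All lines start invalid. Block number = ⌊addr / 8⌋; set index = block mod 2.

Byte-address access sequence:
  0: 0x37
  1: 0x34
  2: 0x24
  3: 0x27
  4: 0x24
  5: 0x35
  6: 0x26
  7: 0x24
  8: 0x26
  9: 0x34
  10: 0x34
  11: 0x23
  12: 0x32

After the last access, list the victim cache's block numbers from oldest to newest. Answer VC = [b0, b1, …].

VC = [4]

0: 0x37 (blk 6, set 0) → MISS  vc=[]
1: 0x34 (blk 6, set 0) → L1-HIT  vc=[]
2: 0x24 (blk 4, set 0) → MISS  vc=[6]
3: 0x27 (blk 4, set 0) → L1-HIT  vc=[6]
4: 0x24 (blk 4, set 0) → L1-HIT  vc=[6]
5: 0x35 (blk 6, set 0) → VC-HIT  vc=[4]
6: 0x26 (blk 4, set 0) → VC-HIT  vc=[6]
7: 0x24 (blk 4, set 0) → L1-HIT  vc=[6]
8: 0x26 (blk 4, set 0) → L1-HIT  vc=[6]
9: 0x34 (blk 6, set 0) → VC-HIT  vc=[4]
10: 0x34 (blk 6, set 0) → L1-HIT  vc=[4]
11: 0x23 (blk 4, set 0) → VC-HIT  vc=[6]
12: 0x32 (blk 6, set 0) → VC-HIT  vc=[4]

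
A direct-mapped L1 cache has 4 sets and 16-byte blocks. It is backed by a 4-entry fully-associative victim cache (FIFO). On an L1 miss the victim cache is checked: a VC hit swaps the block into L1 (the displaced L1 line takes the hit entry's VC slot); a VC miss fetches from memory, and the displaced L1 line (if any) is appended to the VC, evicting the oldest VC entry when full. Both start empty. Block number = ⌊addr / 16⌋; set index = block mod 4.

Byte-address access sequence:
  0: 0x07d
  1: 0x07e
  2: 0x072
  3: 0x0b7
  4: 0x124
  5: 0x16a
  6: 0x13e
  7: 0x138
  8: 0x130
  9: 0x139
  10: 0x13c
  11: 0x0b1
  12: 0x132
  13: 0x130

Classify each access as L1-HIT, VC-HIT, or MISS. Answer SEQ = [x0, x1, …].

SEQ = [MISS, L1-HIT, L1-HIT, MISS, MISS, MISS, MISS, L1-HIT, L1-HIT, L1-HIT, L1-HIT, VC-HIT, VC-HIT, L1-HIT]

#0 0x7d→b7/s3 MISS; vc=[]
#1 0x7e→b7/s3 L1-HIT; vc=[]
#2 0x72→b7/s3 L1-HIT; vc=[]
#3 0xb7→b11/s3 MISS; vc=[7]
#4 0x124→b18/s2 MISS; vc=[7]
#5 0x16a→b22/s2 MISS; vc=[7,18]
#6 0x13e→b19/s3 MISS; vc=[7,18,11]
#7 0x138→b19/s3 L1-HIT; vc=[7,18,11]
#8 0x130→b19/s3 L1-HIT; vc=[7,18,11]
#9 0x139→b19/s3 L1-HIT; vc=[7,18,11]
#10 0x13c→b19/s3 L1-HIT; vc=[7,18,11]
#11 0xb1→b11/s3 VC-HIT; vc=[7,18,19]
#12 0x132→b19/s3 VC-HIT; vc=[7,18,11]
#13 0x130→b19/s3 L1-HIT; vc=[7,18,11]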